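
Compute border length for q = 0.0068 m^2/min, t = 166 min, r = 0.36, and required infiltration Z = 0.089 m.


L = q*t/((1+r)*Z)
L = 0.0068*166/((1+0.36)*0.089)
L = 1.1288/0.12104

9.3258 m


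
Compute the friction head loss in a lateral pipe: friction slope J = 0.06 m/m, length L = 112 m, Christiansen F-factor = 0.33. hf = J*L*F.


hf = J * L * F = 0.06 * 112 * 0.33 = 2.2176 m

2.2176 m


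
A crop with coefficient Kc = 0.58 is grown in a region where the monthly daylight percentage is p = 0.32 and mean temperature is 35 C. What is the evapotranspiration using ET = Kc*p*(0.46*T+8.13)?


ET = Kc * p * (0.46*T + 8.13)
ET = 0.58 * 0.32 * (0.46*35 + 8.13)
ET = 0.58 * 0.32 * 24.2300

4.4971 mm/day


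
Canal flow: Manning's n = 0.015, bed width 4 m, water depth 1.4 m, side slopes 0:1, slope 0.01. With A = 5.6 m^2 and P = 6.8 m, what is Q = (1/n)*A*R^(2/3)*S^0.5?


R = A/P = 5.6/6.8 = 0.823529
Q = (1/0.015) * 5.6 * 0.823529^(2/3) * 0.01^0.5

32.8007 m^3/s


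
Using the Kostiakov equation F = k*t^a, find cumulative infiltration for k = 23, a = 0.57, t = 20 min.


F = k * t^a = 23 * 20^0.57
F = 23 * 5.515528

126.8571 mm


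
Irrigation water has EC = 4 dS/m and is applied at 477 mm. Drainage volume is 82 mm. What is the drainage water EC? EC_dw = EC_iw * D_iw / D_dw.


EC_dw = EC_iw * D_iw / D_dw
EC_dw = 4 * 477 / 82
EC_dw = 1908 / 82

23.2683 dS/m


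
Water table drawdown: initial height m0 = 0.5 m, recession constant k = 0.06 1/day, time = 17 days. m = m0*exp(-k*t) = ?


m = m0 * exp(-k*t)
m = 0.5 * exp(-0.06 * 17)
m = 0.5 * exp(-1.0200)

0.1803 m


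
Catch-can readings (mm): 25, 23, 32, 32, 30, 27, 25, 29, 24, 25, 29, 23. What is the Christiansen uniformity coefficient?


mean = 27.000000 mm
MAD = 2.833333 mm
CU = (1 - 2.833333/27.000000)*100

89.5062 %


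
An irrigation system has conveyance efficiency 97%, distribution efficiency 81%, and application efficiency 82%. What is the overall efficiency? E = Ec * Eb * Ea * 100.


Ec = 0.97, Eb = 0.81, Ea = 0.82
E = 0.97 * 0.81 * 0.82 * 100 = 64.4274%

64.4274 %


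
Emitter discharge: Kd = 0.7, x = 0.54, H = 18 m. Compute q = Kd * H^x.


q = Kd * H^x = 0.7 * 18^0.54 = 0.7 * 4.762633

3.3338 L/h


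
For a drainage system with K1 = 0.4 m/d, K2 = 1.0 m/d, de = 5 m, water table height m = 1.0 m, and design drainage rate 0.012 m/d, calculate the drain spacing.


S^2 = 8*K2*de*m/q + 4*K1*m^2/q
S^2 = 8*1.0*5*1.0/0.012 + 4*0.4*1.0^2/0.012
S = sqrt(3466.6667)

58.8784 m


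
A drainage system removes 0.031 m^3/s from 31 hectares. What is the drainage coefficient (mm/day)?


DC = Q * 86400 / (A * 10000) * 1000
DC = 0.031 * 86400 / (31 * 10000) * 1000
DC = 2678400.0000 / 310000

8.6400 mm/day


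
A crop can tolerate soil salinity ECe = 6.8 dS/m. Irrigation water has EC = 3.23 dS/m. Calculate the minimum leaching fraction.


LR = ECiw / (5*ECe - ECiw)
LR = 3.23 / (5*6.8 - 3.23)
LR = 3.23 / 30.7700

0.1050


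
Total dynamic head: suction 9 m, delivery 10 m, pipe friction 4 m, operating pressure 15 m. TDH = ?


TDH = Hs + Hd + hf + Hp = 9 + 10 + 4 + 15 = 38

38 m


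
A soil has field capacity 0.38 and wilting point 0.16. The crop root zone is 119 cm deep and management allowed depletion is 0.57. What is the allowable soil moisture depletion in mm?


SMD = (FC - PWP) * d * MAD * 10
SMD = (0.38 - 0.16) * 119 * 0.57 * 10
SMD = 0.2200 * 119 * 0.57 * 10

149.2260 mm


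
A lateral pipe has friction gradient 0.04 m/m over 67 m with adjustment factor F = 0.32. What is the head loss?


hf = J * L * F = 0.04 * 67 * 0.32 = 0.8576 m

0.8576 m


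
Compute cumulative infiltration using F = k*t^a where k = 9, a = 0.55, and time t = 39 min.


F = k * t^a = 9 * 39^0.55
F = 9 * 7.500419

67.5038 mm


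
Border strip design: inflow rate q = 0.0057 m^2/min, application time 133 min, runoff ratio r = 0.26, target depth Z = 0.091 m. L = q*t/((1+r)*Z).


L = q*t/((1+r)*Z)
L = 0.0057*133/((1+0.26)*0.091)
L = 0.7581/0.11466

6.6117 m


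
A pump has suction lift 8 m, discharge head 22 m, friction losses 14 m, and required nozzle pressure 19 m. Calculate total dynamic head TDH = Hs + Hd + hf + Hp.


TDH = Hs + Hd + hf + Hp = 8 + 22 + 14 + 19 = 63

63 m


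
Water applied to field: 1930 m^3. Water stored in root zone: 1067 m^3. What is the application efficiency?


Ea = V_root / V_field * 100 = 1067 / 1930 * 100 = 55.2850%

55.2850 %


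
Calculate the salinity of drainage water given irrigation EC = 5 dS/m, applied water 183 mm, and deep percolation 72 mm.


EC_dw = EC_iw * D_iw / D_dw
EC_dw = 5 * 183 / 72
EC_dw = 915 / 72

12.7083 dS/m


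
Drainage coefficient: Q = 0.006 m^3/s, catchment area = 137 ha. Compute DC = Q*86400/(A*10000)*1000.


DC = Q * 86400 / (A * 10000) * 1000
DC = 0.006 * 86400 / (137 * 10000) * 1000
DC = 518400.0000 / 1370000

0.3784 mm/day


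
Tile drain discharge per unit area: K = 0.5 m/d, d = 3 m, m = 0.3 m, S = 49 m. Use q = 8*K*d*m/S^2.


q = 8*K*d*m/S^2
q = 8*0.5*3*0.3/49^2
q = 3.6000 / 2401

0.0015 m/d


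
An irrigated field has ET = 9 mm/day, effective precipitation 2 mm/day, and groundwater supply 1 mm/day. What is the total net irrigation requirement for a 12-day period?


Daily deficit = ET - Pe - GW = 9 - 2 - 1 = 6 mm/day
NIR = 6 * 12 = 72 mm

72.0000 mm


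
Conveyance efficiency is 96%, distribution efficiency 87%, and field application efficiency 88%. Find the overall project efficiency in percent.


Ec = 0.96, Eb = 0.87, Ea = 0.88
E = 0.96 * 0.87 * 0.88 * 100 = 73.4976%

73.4976 %


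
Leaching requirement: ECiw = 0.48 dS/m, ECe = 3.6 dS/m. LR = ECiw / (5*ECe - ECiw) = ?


LR = ECiw / (5*ECe - ECiw)
LR = 0.48 / (5*3.6 - 0.48)
LR = 0.48 / 17.5200

0.0274


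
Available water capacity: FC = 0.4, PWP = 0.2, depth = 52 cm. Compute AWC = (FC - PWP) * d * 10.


AWC = (FC - PWP) * d * 10
AWC = (0.4 - 0.2) * 52 * 10
AWC = 0.2000 * 52 * 10

104.0000 mm


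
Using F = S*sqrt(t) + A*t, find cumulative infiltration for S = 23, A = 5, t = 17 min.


F = S*sqrt(t) + A*t
F = 23*sqrt(17) + 5*17
F = 23*4.123106 + 85

179.8314 mm


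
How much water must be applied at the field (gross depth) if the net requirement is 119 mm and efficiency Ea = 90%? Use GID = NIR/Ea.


Ea = 90% = 0.9
GID = NIR / Ea = 119 / 0.9 = 132.2222 mm

132.2222 mm


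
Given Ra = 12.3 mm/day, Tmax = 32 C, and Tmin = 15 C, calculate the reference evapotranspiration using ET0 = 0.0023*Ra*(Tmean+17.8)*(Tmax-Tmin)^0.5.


Tmean = (Tmax + Tmin)/2 = (32 + 15)/2 = 23.5
ET0 = 0.0023 * 12.3 * (23.5 + 17.8) * sqrt(32 - 15)
ET0 = 0.0023 * 12.3 * 41.3 * 4.123106

4.8173 mm/day


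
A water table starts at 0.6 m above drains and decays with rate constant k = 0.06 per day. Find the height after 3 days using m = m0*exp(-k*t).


m = m0 * exp(-k*t)
m = 0.6 * exp(-0.06 * 3)
m = 0.6 * exp(-0.1800)

0.5012 m


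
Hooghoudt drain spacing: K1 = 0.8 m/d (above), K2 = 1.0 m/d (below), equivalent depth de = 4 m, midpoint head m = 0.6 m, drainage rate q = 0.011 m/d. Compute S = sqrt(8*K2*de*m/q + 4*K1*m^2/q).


S^2 = 8*K2*de*m/q + 4*K1*m^2/q
S^2 = 8*1.0*4*0.6/0.011 + 4*0.8*0.6^2/0.011
S = sqrt(1850.1818)

43.0137 m


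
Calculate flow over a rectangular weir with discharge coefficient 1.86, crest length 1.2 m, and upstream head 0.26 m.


Q = C * L * H^(3/2) = 1.86 * 1.2 * 0.26^1.5 = 1.86 * 1.2 * 0.132575

0.2959 m^3/s


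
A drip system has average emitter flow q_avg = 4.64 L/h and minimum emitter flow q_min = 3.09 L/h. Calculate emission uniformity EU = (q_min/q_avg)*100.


EU = (q_min/q_avg)*100 = (3.09/4.64)*100 = 66.5948%

66.5948 %


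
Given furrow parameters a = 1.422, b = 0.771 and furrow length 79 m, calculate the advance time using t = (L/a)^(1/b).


t = (L/a)^(1/b)
t = (79/1.422)^(1/0.771)
t = 55.555556^(1/0.771)

183.2065 min


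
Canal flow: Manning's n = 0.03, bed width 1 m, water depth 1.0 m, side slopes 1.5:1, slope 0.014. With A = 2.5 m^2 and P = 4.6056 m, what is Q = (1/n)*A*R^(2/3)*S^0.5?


R = A/P = 2.5/4.6056 = 0.542817
Q = (1/0.03) * 2.5 * 0.542817^(2/3) * 0.014^0.5

6.5612 m^3/s


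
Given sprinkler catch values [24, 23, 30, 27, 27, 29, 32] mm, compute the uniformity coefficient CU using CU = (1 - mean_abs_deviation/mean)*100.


mean = 27.428571 mm
MAD = 2.489796 mm
CU = (1 - 2.489796/27.428571)*100

90.9226 %


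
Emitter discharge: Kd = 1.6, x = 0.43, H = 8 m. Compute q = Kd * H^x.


q = Kd * H^x = 1.6 * 8^0.43 = 1.6 * 2.445281

3.9124 L/h


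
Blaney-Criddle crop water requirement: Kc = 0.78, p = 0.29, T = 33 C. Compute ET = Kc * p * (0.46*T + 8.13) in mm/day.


ET = Kc * p * (0.46*T + 8.13)
ET = 0.78 * 0.29 * (0.46*33 + 8.13)
ET = 0.78 * 0.29 * 23.3100

5.2727 mm/day


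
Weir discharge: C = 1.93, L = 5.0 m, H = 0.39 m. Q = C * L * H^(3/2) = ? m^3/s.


Q = C * L * H^(3/2) = 1.93 * 5.0 * 0.39^1.5 = 1.93 * 5.0 * 0.243555

2.3503 m^3/s


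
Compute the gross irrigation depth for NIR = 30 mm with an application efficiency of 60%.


Ea = 60% = 0.6
GID = NIR / Ea = 30 / 0.6 = 50.0000 mm

50.0000 mm


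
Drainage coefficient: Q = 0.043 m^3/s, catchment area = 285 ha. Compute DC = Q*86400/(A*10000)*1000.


DC = Q * 86400 / (A * 10000) * 1000
DC = 0.043 * 86400 / (285 * 10000) * 1000
DC = 3715200.0000 / 2850000

1.3036 mm/day


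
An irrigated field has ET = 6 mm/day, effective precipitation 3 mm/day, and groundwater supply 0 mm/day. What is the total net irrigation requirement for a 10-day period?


Daily deficit = ET - Pe - GW = 6 - 3 - 0 = 3 mm/day
NIR = 3 * 10 = 30 mm

30.0000 mm


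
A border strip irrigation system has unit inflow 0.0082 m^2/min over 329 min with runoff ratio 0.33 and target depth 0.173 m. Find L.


L = q*t/((1+r)*Z)
L = 0.0082*329/((1+0.33)*0.173)
L = 2.6978/0.23009

11.7250 m


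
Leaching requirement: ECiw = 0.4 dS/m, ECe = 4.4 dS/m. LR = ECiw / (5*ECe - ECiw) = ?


LR = ECiw / (5*ECe - ECiw)
LR = 0.4 / (5*4.4 - 0.4)
LR = 0.4 / 21.6000

0.0185


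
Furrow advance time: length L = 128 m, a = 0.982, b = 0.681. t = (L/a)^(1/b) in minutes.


t = (L/a)^(1/b)
t = (128/0.982)^(1/0.681)
t = 130.346232^(1/0.681)

1276.0611 min


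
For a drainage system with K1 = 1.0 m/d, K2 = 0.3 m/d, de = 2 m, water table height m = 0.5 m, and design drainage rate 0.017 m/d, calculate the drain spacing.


S^2 = 8*K2*de*m/q + 4*K1*m^2/q
S^2 = 8*0.3*2*0.5/0.017 + 4*1.0*0.5^2/0.017
S = sqrt(200.0000)

14.1421 m


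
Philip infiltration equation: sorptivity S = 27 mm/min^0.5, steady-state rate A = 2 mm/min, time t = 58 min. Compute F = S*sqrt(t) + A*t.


F = S*sqrt(t) + A*t
F = 27*sqrt(58) + 2*58
F = 27*7.615773 + 116

321.6259 mm


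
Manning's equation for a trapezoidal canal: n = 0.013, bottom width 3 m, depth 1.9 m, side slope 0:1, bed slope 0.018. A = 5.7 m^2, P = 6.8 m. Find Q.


R = A/P = 5.7/6.8 = 0.838235
Q = (1/0.013) * 5.7 * 0.838235^(2/3) * 0.018^0.5

52.2972 m^3/s


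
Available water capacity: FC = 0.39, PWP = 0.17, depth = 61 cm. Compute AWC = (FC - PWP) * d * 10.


AWC = (FC - PWP) * d * 10
AWC = (0.39 - 0.17) * 61 * 10
AWC = 0.2200 * 61 * 10

134.2000 mm


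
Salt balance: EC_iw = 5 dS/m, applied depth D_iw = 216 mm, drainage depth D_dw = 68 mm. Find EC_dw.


EC_dw = EC_iw * D_iw / D_dw
EC_dw = 5 * 216 / 68
EC_dw = 1080 / 68

15.8824 dS/m


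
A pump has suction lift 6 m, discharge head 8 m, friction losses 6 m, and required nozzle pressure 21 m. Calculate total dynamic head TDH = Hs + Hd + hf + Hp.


TDH = Hs + Hd + hf + Hp = 6 + 8 + 6 + 21 = 41

41 m


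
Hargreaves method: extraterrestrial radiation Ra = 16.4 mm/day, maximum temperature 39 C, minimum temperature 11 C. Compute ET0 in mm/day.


Tmean = (Tmax + Tmin)/2 = (39 + 11)/2 = 25.0
ET0 = 0.0023 * 16.4 * (25.0 + 17.8) * sqrt(39 - 11)
ET0 = 0.0023 * 16.4 * 42.8 * 5.291503

8.5427 mm/day


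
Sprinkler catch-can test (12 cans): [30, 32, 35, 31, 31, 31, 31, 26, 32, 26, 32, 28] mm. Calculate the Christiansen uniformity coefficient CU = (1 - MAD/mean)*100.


mean = 30.416667 mm
MAD = 1.944444 mm
CU = (1 - 1.944444/30.416667)*100

93.6073 %


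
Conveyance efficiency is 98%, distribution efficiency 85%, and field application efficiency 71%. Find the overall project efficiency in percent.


Ec = 0.98, Eb = 0.85, Ea = 0.71
E = 0.98 * 0.85 * 0.71 * 100 = 59.1430%

59.1430 %


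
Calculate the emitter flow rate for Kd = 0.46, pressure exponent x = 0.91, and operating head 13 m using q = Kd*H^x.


q = Kd * H^x = 0.46 * 13^0.91 = 0.46 * 10.320208

4.7473 L/h


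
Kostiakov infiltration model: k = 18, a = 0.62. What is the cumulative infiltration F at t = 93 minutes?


F = k * t^a = 18 * 93^0.62
F = 18 * 16.613435

299.0418 mm


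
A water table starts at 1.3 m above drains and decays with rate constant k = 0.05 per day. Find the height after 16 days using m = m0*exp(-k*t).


m = m0 * exp(-k*t)
m = 1.3 * exp(-0.05 * 16)
m = 1.3 * exp(-0.8000)

0.5841 m


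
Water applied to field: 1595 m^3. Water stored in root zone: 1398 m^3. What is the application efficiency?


Ea = V_root / V_field * 100 = 1398 / 1595 * 100 = 87.6489%

87.6489 %


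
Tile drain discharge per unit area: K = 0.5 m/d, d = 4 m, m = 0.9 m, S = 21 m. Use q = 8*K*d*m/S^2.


q = 8*K*d*m/S^2
q = 8*0.5*4*0.9/21^2
q = 14.4000 / 441

0.0327 m/d


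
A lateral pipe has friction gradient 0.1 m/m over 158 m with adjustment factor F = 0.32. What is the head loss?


hf = J * L * F = 0.1 * 158 * 0.32 = 5.0560 m

5.0560 m


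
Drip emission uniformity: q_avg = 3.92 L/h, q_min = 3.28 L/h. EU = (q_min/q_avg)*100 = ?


EU = (q_min/q_avg)*100 = (3.28/3.92)*100 = 83.6735%

83.6735 %


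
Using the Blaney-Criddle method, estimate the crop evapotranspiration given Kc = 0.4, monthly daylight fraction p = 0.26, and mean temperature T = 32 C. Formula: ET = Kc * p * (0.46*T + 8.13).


ET = Kc * p * (0.46*T + 8.13)
ET = 0.4 * 0.26 * (0.46*32 + 8.13)
ET = 0.4 * 0.26 * 22.8500

2.3764 mm/day


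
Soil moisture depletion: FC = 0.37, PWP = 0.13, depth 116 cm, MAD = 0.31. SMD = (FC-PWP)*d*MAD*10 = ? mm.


SMD = (FC - PWP) * d * MAD * 10
SMD = (0.37 - 0.13) * 116 * 0.31 * 10
SMD = 0.2400 * 116 * 0.31 * 10

86.3040 mm


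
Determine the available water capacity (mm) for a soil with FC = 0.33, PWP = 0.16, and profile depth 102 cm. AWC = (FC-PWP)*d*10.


AWC = (FC - PWP) * d * 10
AWC = (0.33 - 0.16) * 102 * 10
AWC = 0.1700 * 102 * 10

173.4000 mm


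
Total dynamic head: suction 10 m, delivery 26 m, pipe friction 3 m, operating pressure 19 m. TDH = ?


TDH = Hs + Hd + hf + Hp = 10 + 26 + 3 + 19 = 58

58 m


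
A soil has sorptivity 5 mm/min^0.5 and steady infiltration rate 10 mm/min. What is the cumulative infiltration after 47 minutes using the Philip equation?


F = S*sqrt(t) + A*t
F = 5*sqrt(47) + 10*47
F = 5*6.855655 + 470

504.2783 mm


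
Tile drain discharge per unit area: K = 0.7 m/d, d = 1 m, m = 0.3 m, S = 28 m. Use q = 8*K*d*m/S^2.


q = 8*K*d*m/S^2
q = 8*0.7*1*0.3/28^2
q = 1.6800 / 784

0.0021 m/d


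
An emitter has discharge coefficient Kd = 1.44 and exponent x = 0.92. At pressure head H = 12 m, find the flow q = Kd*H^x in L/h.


q = Kd * H^x = 1.44 * 12^0.92 = 1.44 * 9.836639

14.1648 L/h


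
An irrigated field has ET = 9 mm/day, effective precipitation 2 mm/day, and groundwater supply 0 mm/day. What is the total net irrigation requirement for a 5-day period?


Daily deficit = ET - Pe - GW = 9 - 2 - 0 = 7 mm/day
NIR = 7 * 5 = 35 mm

35.0000 mm


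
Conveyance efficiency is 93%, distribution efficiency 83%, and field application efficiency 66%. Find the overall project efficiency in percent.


Ec = 0.93, Eb = 0.83, Ea = 0.66
E = 0.93 * 0.83 * 0.66 * 100 = 50.9454%

50.9454 %


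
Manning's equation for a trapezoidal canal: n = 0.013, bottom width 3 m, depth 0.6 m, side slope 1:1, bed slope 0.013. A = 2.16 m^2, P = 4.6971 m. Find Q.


R = A/P = 2.16/4.6971 = 0.459858
Q = (1/0.013) * 2.16 * 0.459858^(2/3) * 0.013^0.5

11.2866 m^3/s


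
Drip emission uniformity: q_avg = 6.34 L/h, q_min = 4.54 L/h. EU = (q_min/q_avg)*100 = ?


EU = (q_min/q_avg)*100 = (4.54/6.34)*100 = 71.6088%

71.6088 %


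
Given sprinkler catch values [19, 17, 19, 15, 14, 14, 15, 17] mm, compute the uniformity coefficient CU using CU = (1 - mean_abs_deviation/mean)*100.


mean = 16.250000 mm
MAD = 1.750000 mm
CU = (1 - 1.750000/16.250000)*100

89.2308 %


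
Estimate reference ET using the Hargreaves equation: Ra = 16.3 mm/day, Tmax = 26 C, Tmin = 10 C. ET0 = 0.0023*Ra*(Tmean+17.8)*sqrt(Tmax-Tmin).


Tmean = (Tmax + Tmin)/2 = (26 + 10)/2 = 18.0
ET0 = 0.0023 * 16.3 * (18.0 + 17.8) * sqrt(26 - 10)
ET0 = 0.0023 * 16.3 * 35.8 * 4.000000

5.3686 mm/day


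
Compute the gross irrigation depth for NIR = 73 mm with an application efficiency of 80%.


Ea = 80% = 0.8
GID = NIR / Ea = 73 / 0.8 = 91.2500 mm

91.2500 mm


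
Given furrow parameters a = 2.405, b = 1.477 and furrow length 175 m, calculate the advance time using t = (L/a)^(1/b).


t = (L/a)^(1/b)
t = (175/2.405)^(1/1.477)
t = 72.765073^(1/1.477)

18.2226 min


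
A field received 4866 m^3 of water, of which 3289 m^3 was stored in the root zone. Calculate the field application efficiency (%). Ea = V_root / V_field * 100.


Ea = V_root / V_field * 100 = 3289 / 4866 * 100 = 67.5915%

67.5915 %


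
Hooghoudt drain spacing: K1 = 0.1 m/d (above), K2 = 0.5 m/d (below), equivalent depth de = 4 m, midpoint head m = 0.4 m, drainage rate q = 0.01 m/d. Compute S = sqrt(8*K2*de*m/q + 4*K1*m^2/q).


S^2 = 8*K2*de*m/q + 4*K1*m^2/q
S^2 = 8*0.5*4*0.4/0.01 + 4*0.1*0.4^2/0.01
S = sqrt(646.4000)

25.4244 m


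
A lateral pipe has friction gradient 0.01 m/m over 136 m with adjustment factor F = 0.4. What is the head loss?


hf = J * L * F = 0.01 * 136 * 0.4 = 0.5440 m

0.5440 m


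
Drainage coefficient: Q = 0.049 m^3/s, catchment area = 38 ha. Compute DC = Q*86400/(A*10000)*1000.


DC = Q * 86400 / (A * 10000) * 1000
DC = 0.049 * 86400 / (38 * 10000) * 1000
DC = 4233600.0000 / 380000

11.1411 mm/day


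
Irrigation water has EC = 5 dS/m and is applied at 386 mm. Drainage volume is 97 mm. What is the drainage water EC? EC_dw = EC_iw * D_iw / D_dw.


EC_dw = EC_iw * D_iw / D_dw
EC_dw = 5 * 386 / 97
EC_dw = 1930 / 97

19.8969 dS/m


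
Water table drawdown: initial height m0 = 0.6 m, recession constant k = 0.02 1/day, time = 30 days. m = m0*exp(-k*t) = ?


m = m0 * exp(-k*t)
m = 0.6 * exp(-0.02 * 30)
m = 0.6 * exp(-0.6000)

0.3293 m


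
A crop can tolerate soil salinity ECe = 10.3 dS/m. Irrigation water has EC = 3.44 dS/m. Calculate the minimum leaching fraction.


LR = ECiw / (5*ECe - ECiw)
LR = 3.44 / (5*10.3 - 3.44)
LR = 3.44 / 48.0600

0.0716


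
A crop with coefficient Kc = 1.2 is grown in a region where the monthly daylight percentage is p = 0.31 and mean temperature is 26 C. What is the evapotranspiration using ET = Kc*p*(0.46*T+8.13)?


ET = Kc * p * (0.46*T + 8.13)
ET = 1.2 * 0.31 * (0.46*26 + 8.13)
ET = 1.2 * 0.31 * 20.0900

7.4735 mm/day


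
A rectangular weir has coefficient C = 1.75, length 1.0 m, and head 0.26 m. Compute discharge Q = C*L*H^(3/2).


Q = C * L * H^(3/2) = 1.75 * 1.0 * 0.26^1.5 = 1.75 * 1.0 * 0.132575

0.2320 m^3/s


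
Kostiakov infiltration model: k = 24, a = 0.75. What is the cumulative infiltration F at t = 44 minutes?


F = k * t^a = 24 * 44^0.75
F = 24 * 17.083998

410.0160 mm


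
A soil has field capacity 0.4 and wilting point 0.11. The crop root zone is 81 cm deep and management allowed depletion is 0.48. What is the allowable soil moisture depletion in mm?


SMD = (FC - PWP) * d * MAD * 10
SMD = (0.4 - 0.11) * 81 * 0.48 * 10
SMD = 0.2900 * 81 * 0.48 * 10

112.7520 mm


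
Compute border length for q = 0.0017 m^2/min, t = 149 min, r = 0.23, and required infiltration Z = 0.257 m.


L = q*t/((1+r)*Z)
L = 0.0017*149/((1+0.23)*0.257)
L = 0.2533/0.31611

0.8013 m


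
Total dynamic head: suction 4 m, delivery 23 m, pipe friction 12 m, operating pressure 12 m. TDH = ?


TDH = Hs + Hd + hf + Hp = 4 + 23 + 12 + 12 = 51

51 m


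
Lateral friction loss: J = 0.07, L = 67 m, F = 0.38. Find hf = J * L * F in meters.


hf = J * L * F = 0.07 * 67 * 0.38 = 1.7822 m

1.7822 m


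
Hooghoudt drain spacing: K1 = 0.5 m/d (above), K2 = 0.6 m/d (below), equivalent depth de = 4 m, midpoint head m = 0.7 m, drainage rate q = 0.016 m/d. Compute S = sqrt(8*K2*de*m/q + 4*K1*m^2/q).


S^2 = 8*K2*de*m/q + 4*K1*m^2/q
S^2 = 8*0.6*4*0.7/0.016 + 4*0.5*0.7^2/0.016
S = sqrt(901.2500)

30.0208 m


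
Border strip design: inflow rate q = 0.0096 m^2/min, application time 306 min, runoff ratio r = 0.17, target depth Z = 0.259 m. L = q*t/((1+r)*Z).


L = q*t/((1+r)*Z)
L = 0.0096*306/((1+0.17)*0.259)
L = 2.9376/0.30303

9.6941 m


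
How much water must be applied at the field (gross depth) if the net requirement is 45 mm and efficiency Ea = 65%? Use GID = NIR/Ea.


Ea = 65% = 0.65
GID = NIR / Ea = 45 / 0.65 = 69.2308 mm

69.2308 mm


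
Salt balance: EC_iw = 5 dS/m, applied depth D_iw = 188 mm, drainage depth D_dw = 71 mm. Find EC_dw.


EC_dw = EC_iw * D_iw / D_dw
EC_dw = 5 * 188 / 71
EC_dw = 940 / 71

13.2394 dS/m


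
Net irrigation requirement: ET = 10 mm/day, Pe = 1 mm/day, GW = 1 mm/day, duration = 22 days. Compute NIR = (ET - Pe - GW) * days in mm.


Daily deficit = ET - Pe - GW = 10 - 1 - 1 = 8 mm/day
NIR = 8 * 22 = 176 mm

176.0000 mm


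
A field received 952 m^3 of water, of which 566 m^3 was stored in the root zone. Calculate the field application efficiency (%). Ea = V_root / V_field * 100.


Ea = V_root / V_field * 100 = 566 / 952 * 100 = 59.4538%

59.4538 %


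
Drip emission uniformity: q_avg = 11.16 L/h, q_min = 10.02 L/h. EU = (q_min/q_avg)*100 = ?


EU = (q_min/q_avg)*100 = (10.02/11.16)*100 = 89.7849%

89.7849 %


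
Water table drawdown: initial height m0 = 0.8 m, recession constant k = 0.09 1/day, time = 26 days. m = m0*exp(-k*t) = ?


m = m0 * exp(-k*t)
m = 0.8 * exp(-0.09 * 26)
m = 0.8 * exp(-2.3400)

0.0771 m


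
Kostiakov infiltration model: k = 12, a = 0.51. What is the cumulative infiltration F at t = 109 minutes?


F = k * t^a = 12 * 109^0.51
F = 12 * 10.941768

131.3012 mm


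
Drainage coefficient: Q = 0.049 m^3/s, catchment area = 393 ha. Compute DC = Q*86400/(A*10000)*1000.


DC = Q * 86400 / (A * 10000) * 1000
DC = 0.049 * 86400 / (393 * 10000) * 1000
DC = 4233600.0000 / 3930000

1.0773 mm/day


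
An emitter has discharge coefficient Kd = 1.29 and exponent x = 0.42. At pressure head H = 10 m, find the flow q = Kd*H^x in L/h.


q = Kd * H^x = 1.29 * 10^0.42 = 1.29 * 2.630268

3.3930 L/h


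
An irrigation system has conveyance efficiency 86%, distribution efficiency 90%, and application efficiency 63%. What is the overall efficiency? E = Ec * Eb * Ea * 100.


Ec = 0.86, Eb = 0.9, Ea = 0.63
E = 0.86 * 0.9 * 0.63 * 100 = 48.7620%

48.7620 %


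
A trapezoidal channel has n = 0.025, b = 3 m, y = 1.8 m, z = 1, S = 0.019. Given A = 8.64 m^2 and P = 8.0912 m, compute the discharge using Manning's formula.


R = A/P = 8.64/8.0912 = 1.067827
Q = (1/0.025) * 8.64 * 1.067827^(2/3) * 0.019^0.5

49.7681 m^3/s


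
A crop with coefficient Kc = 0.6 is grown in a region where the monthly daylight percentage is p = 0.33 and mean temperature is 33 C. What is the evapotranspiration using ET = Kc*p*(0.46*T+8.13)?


ET = Kc * p * (0.46*T + 8.13)
ET = 0.6 * 0.33 * (0.46*33 + 8.13)
ET = 0.6 * 0.33 * 23.3100

4.6154 mm/day


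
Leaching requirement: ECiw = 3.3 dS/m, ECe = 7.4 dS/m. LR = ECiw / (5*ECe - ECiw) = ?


LR = ECiw / (5*ECe - ECiw)
LR = 3.3 / (5*7.4 - 3.3)
LR = 3.3 / 33.7000

0.0979


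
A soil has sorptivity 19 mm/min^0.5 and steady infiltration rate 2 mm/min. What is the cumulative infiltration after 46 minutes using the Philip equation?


F = S*sqrt(t) + A*t
F = 19*sqrt(46) + 2*46
F = 19*6.782330 + 92

220.8643 mm


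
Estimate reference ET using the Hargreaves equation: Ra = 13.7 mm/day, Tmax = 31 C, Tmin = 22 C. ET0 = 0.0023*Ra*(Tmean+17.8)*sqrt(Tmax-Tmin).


Tmean = (Tmax + Tmin)/2 = (31 + 22)/2 = 26.5
ET0 = 0.0023 * 13.7 * (26.5 + 17.8) * sqrt(31 - 22)
ET0 = 0.0023 * 13.7 * 44.3 * 3.000000

4.1877 mm/day


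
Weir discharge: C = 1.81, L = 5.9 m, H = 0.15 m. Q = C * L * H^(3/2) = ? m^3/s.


Q = C * L * H^(3/2) = 1.81 * 5.9 * 0.15^1.5 = 1.81 * 5.9 * 0.058095

0.6204 m^3/s


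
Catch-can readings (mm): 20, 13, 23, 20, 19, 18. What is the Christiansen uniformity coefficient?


mean = 18.833333 mm
MAD = 2.222222 mm
CU = (1 - 2.222222/18.833333)*100

88.2006 %


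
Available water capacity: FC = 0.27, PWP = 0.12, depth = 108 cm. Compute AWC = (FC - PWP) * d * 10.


AWC = (FC - PWP) * d * 10
AWC = (0.27 - 0.12) * 108 * 10
AWC = 0.1500 * 108 * 10

162.0000 mm


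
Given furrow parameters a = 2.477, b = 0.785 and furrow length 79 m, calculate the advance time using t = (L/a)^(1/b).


t = (L/a)^(1/b)
t = (79/2.477)^(1/0.785)
t = 31.893419^(1/0.785)

82.3271 min


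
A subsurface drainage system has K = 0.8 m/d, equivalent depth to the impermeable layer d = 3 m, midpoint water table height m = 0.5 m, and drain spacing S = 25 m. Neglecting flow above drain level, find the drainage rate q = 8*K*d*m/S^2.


q = 8*K*d*m/S^2
q = 8*0.8*3*0.5/25^2
q = 9.6000 / 625

0.0154 m/d


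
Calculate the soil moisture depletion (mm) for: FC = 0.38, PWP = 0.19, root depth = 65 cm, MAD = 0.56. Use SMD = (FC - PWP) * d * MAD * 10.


SMD = (FC - PWP) * d * MAD * 10
SMD = (0.38 - 0.19) * 65 * 0.56 * 10
SMD = 0.1900 * 65 * 0.56 * 10

69.1600 mm


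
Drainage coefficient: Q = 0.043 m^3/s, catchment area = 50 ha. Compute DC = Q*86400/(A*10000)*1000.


DC = Q * 86400 / (A * 10000) * 1000
DC = 0.043 * 86400 / (50 * 10000) * 1000
DC = 3715200.0000 / 500000

7.4304 mm/day


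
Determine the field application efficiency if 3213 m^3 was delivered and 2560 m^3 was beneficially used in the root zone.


Ea = V_root / V_field * 100 = 2560 / 3213 * 100 = 79.6763%

79.6763 %


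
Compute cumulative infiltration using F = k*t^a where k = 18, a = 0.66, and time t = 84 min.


F = k * t^a = 18 * 84^0.66
F = 18 * 18.621915

335.1945 mm


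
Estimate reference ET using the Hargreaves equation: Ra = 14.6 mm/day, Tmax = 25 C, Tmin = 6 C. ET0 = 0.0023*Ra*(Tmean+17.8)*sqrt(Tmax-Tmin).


Tmean = (Tmax + Tmin)/2 = (25 + 6)/2 = 15.5
ET0 = 0.0023 * 14.6 * (15.5 + 17.8) * sqrt(25 - 6)
ET0 = 0.0023 * 14.6 * 33.3 * 4.358899

4.8742 mm/day


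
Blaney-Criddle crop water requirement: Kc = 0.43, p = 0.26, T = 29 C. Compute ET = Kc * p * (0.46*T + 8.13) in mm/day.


ET = Kc * p * (0.46*T + 8.13)
ET = 0.43 * 0.26 * (0.46*29 + 8.13)
ET = 0.43 * 0.26 * 21.4700

2.4003 mm/day


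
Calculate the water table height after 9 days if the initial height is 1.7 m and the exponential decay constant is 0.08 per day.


m = m0 * exp(-k*t)
m = 1.7 * exp(-0.08 * 9)
m = 1.7 * exp(-0.7200)

0.8275 m


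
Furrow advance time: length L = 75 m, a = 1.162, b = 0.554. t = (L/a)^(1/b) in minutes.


t = (L/a)^(1/b)
t = (75/1.162)^(1/0.554)
t = 64.543890^(1/0.554)

1848.7855 min


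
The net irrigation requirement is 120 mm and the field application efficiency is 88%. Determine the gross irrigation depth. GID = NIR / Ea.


Ea = 88% = 0.88
GID = NIR / Ea = 120 / 0.88 = 136.3636 mm

136.3636 mm


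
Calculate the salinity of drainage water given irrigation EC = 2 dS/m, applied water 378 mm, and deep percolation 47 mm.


EC_dw = EC_iw * D_iw / D_dw
EC_dw = 2 * 378 / 47
EC_dw = 756 / 47

16.0851 dS/m


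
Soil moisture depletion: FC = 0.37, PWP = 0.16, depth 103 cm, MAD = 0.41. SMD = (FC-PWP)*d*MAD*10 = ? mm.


SMD = (FC - PWP) * d * MAD * 10
SMD = (0.37 - 0.16) * 103 * 0.41 * 10
SMD = 0.2100 * 103 * 0.41 * 10

88.6830 mm


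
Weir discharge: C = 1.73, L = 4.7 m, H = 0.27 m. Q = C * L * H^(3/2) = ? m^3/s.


Q = C * L * H^(3/2) = 1.73 * 4.7 * 0.27^1.5 = 1.73 * 4.7 * 0.140296

1.1407 m^3/s


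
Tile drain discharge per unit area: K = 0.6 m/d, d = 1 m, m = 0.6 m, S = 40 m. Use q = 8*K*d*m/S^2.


q = 8*K*d*m/S^2
q = 8*0.6*1*0.6/40^2
q = 2.8800 / 1600

0.0018 m/d


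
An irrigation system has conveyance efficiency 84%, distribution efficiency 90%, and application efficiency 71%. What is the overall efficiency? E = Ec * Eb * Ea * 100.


Ec = 0.84, Eb = 0.9, Ea = 0.71
E = 0.84 * 0.9 * 0.71 * 100 = 53.6760%

53.6760 %


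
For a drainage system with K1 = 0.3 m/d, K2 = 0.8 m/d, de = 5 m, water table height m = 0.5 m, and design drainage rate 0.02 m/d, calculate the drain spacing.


S^2 = 8*K2*de*m/q + 4*K1*m^2/q
S^2 = 8*0.8*5*0.5/0.02 + 4*0.3*0.5^2/0.02
S = sqrt(815.0000)

28.5482 m


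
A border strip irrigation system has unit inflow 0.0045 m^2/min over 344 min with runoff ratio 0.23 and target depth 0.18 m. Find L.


L = q*t/((1+r)*Z)
L = 0.0045*344/((1+0.23)*0.18)
L = 1.548/0.2214

6.9919 m


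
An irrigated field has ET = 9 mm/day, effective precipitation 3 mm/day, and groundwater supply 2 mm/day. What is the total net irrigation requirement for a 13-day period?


Daily deficit = ET - Pe - GW = 9 - 3 - 2 = 4 mm/day
NIR = 4 * 13 = 52 mm

52.0000 mm


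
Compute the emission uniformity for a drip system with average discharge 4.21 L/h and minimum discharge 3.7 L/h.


EU = (q_min/q_avg)*100 = (3.7/4.21)*100 = 87.8860%

87.8860 %


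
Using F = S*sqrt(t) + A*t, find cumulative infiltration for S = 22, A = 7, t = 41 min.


F = S*sqrt(t) + A*t
F = 22*sqrt(41) + 7*41
F = 22*6.403124 + 287

427.8687 mm


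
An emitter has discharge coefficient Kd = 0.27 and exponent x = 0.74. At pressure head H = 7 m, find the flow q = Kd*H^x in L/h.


q = Kd * H^x = 0.27 * 7^0.74 = 0.27 * 4.220584

1.1396 L/h


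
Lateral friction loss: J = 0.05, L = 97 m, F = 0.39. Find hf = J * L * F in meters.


hf = J * L * F = 0.05 * 97 * 0.39 = 1.8915 m

1.8915 m


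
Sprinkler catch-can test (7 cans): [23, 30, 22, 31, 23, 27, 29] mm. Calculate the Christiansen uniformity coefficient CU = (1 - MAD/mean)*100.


mean = 26.428571 mm
MAD = 3.224490 mm
CU = (1 - 3.224490/26.428571)*100

87.7992 %


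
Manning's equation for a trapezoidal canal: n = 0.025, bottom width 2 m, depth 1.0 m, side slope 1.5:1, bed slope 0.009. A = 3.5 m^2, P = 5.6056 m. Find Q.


R = A/P = 3.5/5.6056 = 0.624376
Q = (1/0.025) * 3.5 * 0.624376^(2/3) * 0.009^0.5

9.7024 m^3/s


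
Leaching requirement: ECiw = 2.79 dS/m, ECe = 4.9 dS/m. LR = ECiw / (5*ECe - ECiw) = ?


LR = ECiw / (5*ECe - ECiw)
LR = 2.79 / (5*4.9 - 2.79)
LR = 2.79 / 21.7100

0.1285


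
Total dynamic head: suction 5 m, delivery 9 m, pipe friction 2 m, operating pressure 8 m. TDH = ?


TDH = Hs + Hd + hf + Hp = 5 + 9 + 2 + 8 = 24

24 m


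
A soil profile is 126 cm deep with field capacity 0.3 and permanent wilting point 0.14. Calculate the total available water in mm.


AWC = (FC - PWP) * d * 10
AWC = (0.3 - 0.14) * 126 * 10
AWC = 0.1600 * 126 * 10

201.6000 mm


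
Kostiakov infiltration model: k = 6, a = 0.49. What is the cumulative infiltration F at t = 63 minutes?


F = k * t^a = 6 * 63^0.49
F = 6 * 7.615122

45.6907 mm


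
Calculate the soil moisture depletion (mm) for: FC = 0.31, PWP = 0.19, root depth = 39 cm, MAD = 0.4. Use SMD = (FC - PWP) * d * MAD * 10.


SMD = (FC - PWP) * d * MAD * 10
SMD = (0.31 - 0.19) * 39 * 0.4 * 10
SMD = 0.1200 * 39 * 0.4 * 10

18.7200 mm


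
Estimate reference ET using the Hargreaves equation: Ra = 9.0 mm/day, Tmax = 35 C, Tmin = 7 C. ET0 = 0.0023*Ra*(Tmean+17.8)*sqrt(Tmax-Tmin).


Tmean = (Tmax + Tmin)/2 = (35 + 7)/2 = 21.0
ET0 = 0.0023 * 9.0 * (21.0 + 17.8) * sqrt(35 - 7)
ET0 = 0.0023 * 9.0 * 38.8 * 5.291503

4.2499 mm/day


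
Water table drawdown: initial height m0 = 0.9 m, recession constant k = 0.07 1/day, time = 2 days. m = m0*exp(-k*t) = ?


m = m0 * exp(-k*t)
m = 0.9 * exp(-0.07 * 2)
m = 0.9 * exp(-0.1400)

0.7824 m


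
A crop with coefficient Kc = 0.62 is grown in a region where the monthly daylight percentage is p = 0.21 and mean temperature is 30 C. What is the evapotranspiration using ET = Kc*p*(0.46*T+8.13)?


ET = Kc * p * (0.46*T + 8.13)
ET = 0.62 * 0.21 * (0.46*30 + 8.13)
ET = 0.62 * 0.21 * 21.9300

2.8553 mm/day


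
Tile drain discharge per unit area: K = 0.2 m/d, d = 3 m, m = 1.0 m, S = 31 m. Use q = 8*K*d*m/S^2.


q = 8*K*d*m/S^2
q = 8*0.2*3*1.0/31^2
q = 4.8000 / 961

0.0050 m/d


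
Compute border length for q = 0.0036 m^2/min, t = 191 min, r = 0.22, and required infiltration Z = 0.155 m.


L = q*t/((1+r)*Z)
L = 0.0036*191/((1+0.22)*0.155)
L = 0.6876/0.1891

3.6362 m


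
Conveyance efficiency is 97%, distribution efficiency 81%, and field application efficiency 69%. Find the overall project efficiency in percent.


Ec = 0.97, Eb = 0.81, Ea = 0.69
E = 0.97 * 0.81 * 0.69 * 100 = 54.2133%

54.2133 %


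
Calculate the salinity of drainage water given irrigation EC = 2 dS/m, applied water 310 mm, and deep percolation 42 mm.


EC_dw = EC_iw * D_iw / D_dw
EC_dw = 2 * 310 / 42
EC_dw = 620 / 42

14.7619 dS/m


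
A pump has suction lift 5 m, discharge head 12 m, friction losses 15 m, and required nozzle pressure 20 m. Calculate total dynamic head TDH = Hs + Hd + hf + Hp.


TDH = Hs + Hd + hf + Hp = 5 + 12 + 15 + 20 = 52

52 m


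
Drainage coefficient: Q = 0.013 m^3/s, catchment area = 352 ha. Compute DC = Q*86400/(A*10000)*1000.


DC = Q * 86400 / (A * 10000) * 1000
DC = 0.013 * 86400 / (352 * 10000) * 1000
DC = 1123200.0000 / 3520000

0.3191 mm/day


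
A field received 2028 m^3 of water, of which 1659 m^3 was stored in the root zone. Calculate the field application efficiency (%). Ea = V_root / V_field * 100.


Ea = V_root / V_field * 100 = 1659 / 2028 * 100 = 81.8047%

81.8047 %


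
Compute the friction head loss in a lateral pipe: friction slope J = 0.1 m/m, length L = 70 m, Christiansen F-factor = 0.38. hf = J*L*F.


hf = J * L * F = 0.1 * 70 * 0.38 = 2.6600 m

2.6600 m


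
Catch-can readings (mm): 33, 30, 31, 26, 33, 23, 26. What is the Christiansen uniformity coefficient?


mean = 28.857143 mm
MAD = 3.306122 mm
CU = (1 - 3.306122/28.857143)*100

88.5431 %


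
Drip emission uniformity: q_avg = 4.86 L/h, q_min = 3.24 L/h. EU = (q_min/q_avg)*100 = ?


EU = (q_min/q_avg)*100 = (3.24/4.86)*100 = 66.6667%

66.6667 %


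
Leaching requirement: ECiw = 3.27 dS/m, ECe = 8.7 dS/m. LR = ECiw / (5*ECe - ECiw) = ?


LR = ECiw / (5*ECe - ECiw)
LR = 3.27 / (5*8.7 - 3.27)
LR = 3.27 / 40.2300

0.0813


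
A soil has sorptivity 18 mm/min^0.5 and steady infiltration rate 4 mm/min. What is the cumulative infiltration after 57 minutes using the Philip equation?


F = S*sqrt(t) + A*t
F = 18*sqrt(57) + 4*57
F = 18*7.549834 + 228

363.8970 mm


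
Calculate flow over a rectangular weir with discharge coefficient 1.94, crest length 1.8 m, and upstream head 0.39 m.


Q = C * L * H^(3/2) = 1.94 * 1.8 * 0.39^1.5 = 1.94 * 1.8 * 0.243555

0.8505 m^3/s


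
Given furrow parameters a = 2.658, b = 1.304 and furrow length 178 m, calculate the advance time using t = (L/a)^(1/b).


t = (L/a)^(1/b)
t = (178/2.658)^(1/1.304)
t = 66.967645^(1/1.304)

25.1306 min


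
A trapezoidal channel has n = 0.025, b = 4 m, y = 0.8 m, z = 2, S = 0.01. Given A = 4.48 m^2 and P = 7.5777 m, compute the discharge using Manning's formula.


R = A/P = 4.48/7.5777 = 0.591208
Q = (1/0.025) * 4.48 * 0.591208^(2/3) * 0.01^0.5

12.6231 m^3/s


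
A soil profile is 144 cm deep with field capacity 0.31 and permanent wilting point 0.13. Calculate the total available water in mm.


AWC = (FC - PWP) * d * 10
AWC = (0.31 - 0.13) * 144 * 10
AWC = 0.1800 * 144 * 10

259.2000 mm


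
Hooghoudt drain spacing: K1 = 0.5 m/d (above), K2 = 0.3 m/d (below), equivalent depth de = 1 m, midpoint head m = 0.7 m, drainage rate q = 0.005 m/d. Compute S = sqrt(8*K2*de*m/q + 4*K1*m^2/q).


S^2 = 8*K2*de*m/q + 4*K1*m^2/q
S^2 = 8*0.3*1*0.7/0.005 + 4*0.5*0.7^2/0.005
S = sqrt(532.0000)

23.0651 m


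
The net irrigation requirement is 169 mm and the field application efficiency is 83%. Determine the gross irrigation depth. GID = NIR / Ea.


Ea = 83% = 0.83
GID = NIR / Ea = 169 / 0.83 = 203.6145 mm

203.6145 mm


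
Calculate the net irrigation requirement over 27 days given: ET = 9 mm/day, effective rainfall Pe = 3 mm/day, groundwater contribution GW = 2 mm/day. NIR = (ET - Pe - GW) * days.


Daily deficit = ET - Pe - GW = 9 - 3 - 2 = 4 mm/day
NIR = 4 * 27 = 108 mm

108.0000 mm


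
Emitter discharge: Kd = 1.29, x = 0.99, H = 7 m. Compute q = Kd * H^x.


q = Kd * H^x = 1.29 * 7^0.99 = 1.29 * 6.865103

8.8560 L/h


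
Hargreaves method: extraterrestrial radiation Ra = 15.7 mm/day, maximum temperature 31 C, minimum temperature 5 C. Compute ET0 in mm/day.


Tmean = (Tmax + Tmin)/2 = (31 + 5)/2 = 18.0
ET0 = 0.0023 * 15.7 * (18.0 + 17.8) * sqrt(31 - 5)
ET0 = 0.0023 * 15.7 * 35.8 * 5.099020

6.5917 mm/day


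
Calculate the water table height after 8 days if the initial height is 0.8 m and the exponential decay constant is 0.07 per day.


m = m0 * exp(-k*t)
m = 0.8 * exp(-0.07 * 8)
m = 0.8 * exp(-0.5600)

0.4570 m


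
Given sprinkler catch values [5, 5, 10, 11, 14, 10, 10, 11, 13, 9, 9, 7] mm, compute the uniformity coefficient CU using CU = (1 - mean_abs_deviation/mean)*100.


mean = 9.500000 mm
MAD = 2.083333 mm
CU = (1 - 2.083333/9.500000)*100

78.0702 %


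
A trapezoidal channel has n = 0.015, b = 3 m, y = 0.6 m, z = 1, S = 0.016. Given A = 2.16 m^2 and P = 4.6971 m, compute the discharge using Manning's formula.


R = A/P = 2.16/4.6971 = 0.459858
Q = (1/0.015) * 2.16 * 0.459858^(2/3) * 0.016^0.5

10.8519 m^3/s


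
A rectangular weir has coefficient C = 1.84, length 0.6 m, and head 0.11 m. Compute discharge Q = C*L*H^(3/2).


Q = C * L * H^(3/2) = 1.84 * 0.6 * 0.11^1.5 = 1.84 * 0.6 * 0.036483

0.0403 m^3/s


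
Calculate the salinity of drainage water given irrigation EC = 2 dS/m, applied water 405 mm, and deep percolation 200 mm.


EC_dw = EC_iw * D_iw / D_dw
EC_dw = 2 * 405 / 200
EC_dw = 810 / 200

4.0500 dS/m


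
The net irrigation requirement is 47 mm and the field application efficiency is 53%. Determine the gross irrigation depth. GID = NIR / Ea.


Ea = 53% = 0.53
GID = NIR / Ea = 47 / 0.53 = 88.6792 mm

88.6792 mm


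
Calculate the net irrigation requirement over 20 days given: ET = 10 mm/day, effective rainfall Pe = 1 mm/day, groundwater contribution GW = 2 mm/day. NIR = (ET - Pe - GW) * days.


Daily deficit = ET - Pe - GW = 10 - 1 - 2 = 7 mm/day
NIR = 7 * 20 = 140 mm

140.0000 mm


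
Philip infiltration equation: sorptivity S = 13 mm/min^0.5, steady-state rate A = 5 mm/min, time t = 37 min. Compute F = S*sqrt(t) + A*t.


F = S*sqrt(t) + A*t
F = 13*sqrt(37) + 5*37
F = 13*6.082763 + 185

264.0759 mm


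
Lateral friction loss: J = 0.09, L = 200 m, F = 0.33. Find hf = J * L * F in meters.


hf = J * L * F = 0.09 * 200 * 0.33 = 5.9400 m

5.9400 m


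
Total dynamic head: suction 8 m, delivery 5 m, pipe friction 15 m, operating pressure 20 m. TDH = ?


TDH = Hs + Hd + hf + Hp = 8 + 5 + 15 + 20 = 48

48 m


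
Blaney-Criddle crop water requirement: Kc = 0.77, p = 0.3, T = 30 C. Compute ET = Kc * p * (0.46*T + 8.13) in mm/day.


ET = Kc * p * (0.46*T + 8.13)
ET = 0.77 * 0.3 * (0.46*30 + 8.13)
ET = 0.77 * 0.3 * 21.9300

5.0658 mm/day


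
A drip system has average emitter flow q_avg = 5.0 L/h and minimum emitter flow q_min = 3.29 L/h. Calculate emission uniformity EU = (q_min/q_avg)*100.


EU = (q_min/q_avg)*100 = (3.29/5.0)*100 = 65.8000%

65.8000 %
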